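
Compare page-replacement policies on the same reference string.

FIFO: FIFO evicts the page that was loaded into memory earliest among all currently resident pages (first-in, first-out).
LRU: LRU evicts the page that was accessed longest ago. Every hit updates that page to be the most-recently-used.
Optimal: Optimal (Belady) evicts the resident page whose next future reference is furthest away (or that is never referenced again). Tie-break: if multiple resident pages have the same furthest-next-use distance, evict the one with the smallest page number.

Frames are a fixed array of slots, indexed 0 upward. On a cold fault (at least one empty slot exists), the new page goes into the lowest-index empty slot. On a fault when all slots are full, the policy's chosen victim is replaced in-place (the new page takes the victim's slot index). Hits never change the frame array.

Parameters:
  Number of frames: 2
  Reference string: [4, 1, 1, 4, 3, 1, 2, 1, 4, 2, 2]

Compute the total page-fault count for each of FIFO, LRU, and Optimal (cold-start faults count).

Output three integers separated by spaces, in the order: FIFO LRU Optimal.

--- FIFO ---
  step 0: ref 4 -> FAULT, frames=[4,-] (faults so far: 1)
  step 1: ref 1 -> FAULT, frames=[4,1] (faults so far: 2)
  step 2: ref 1 -> HIT, frames=[4,1] (faults so far: 2)
  step 3: ref 4 -> HIT, frames=[4,1] (faults so far: 2)
  step 4: ref 3 -> FAULT, evict 4, frames=[3,1] (faults so far: 3)
  step 5: ref 1 -> HIT, frames=[3,1] (faults so far: 3)
  step 6: ref 2 -> FAULT, evict 1, frames=[3,2] (faults so far: 4)
  step 7: ref 1 -> FAULT, evict 3, frames=[1,2] (faults so far: 5)
  step 8: ref 4 -> FAULT, evict 2, frames=[1,4] (faults so far: 6)
  step 9: ref 2 -> FAULT, evict 1, frames=[2,4] (faults so far: 7)
  step 10: ref 2 -> HIT, frames=[2,4] (faults so far: 7)
  FIFO total faults: 7
--- LRU ---
  step 0: ref 4 -> FAULT, frames=[4,-] (faults so far: 1)
  step 1: ref 1 -> FAULT, frames=[4,1] (faults so far: 2)
  step 2: ref 1 -> HIT, frames=[4,1] (faults so far: 2)
  step 3: ref 4 -> HIT, frames=[4,1] (faults so far: 2)
  step 4: ref 3 -> FAULT, evict 1, frames=[4,3] (faults so far: 3)
  step 5: ref 1 -> FAULT, evict 4, frames=[1,3] (faults so far: 4)
  step 6: ref 2 -> FAULT, evict 3, frames=[1,2] (faults so far: 5)
  step 7: ref 1 -> HIT, frames=[1,2] (faults so far: 5)
  step 8: ref 4 -> FAULT, evict 2, frames=[1,4] (faults so far: 6)
  step 9: ref 2 -> FAULT, evict 1, frames=[2,4] (faults so far: 7)
  step 10: ref 2 -> HIT, frames=[2,4] (faults so far: 7)
  LRU total faults: 7
--- Optimal ---
  step 0: ref 4 -> FAULT, frames=[4,-] (faults so far: 1)
  step 1: ref 1 -> FAULT, frames=[4,1] (faults so far: 2)
  step 2: ref 1 -> HIT, frames=[4,1] (faults so far: 2)
  step 3: ref 4 -> HIT, frames=[4,1] (faults so far: 2)
  step 4: ref 3 -> FAULT, evict 4, frames=[3,1] (faults so far: 3)
  step 5: ref 1 -> HIT, frames=[3,1] (faults so far: 3)
  step 6: ref 2 -> FAULT, evict 3, frames=[2,1] (faults so far: 4)
  step 7: ref 1 -> HIT, frames=[2,1] (faults so far: 4)
  step 8: ref 4 -> FAULT, evict 1, frames=[2,4] (faults so far: 5)
  step 9: ref 2 -> HIT, frames=[2,4] (faults so far: 5)
  step 10: ref 2 -> HIT, frames=[2,4] (faults so far: 5)
  Optimal total faults: 5

Answer: 7 7 5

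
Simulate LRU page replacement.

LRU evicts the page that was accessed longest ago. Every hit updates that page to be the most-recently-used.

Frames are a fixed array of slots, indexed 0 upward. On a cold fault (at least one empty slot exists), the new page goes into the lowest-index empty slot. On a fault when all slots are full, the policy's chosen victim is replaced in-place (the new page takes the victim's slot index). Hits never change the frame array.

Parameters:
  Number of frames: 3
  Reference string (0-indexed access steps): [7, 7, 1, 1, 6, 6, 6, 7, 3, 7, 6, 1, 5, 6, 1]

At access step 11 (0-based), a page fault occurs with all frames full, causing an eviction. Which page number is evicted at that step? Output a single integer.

Answer: 3

Derivation:
Step 0: ref 7 -> FAULT, frames=[7,-,-]
Step 1: ref 7 -> HIT, frames=[7,-,-]
Step 2: ref 1 -> FAULT, frames=[7,1,-]
Step 3: ref 1 -> HIT, frames=[7,1,-]
Step 4: ref 6 -> FAULT, frames=[7,1,6]
Step 5: ref 6 -> HIT, frames=[7,1,6]
Step 6: ref 6 -> HIT, frames=[7,1,6]
Step 7: ref 7 -> HIT, frames=[7,1,6]
Step 8: ref 3 -> FAULT, evict 1, frames=[7,3,6]
Step 9: ref 7 -> HIT, frames=[7,3,6]
Step 10: ref 6 -> HIT, frames=[7,3,6]
Step 11: ref 1 -> FAULT, evict 3, frames=[7,1,6]
At step 11: evicted page 3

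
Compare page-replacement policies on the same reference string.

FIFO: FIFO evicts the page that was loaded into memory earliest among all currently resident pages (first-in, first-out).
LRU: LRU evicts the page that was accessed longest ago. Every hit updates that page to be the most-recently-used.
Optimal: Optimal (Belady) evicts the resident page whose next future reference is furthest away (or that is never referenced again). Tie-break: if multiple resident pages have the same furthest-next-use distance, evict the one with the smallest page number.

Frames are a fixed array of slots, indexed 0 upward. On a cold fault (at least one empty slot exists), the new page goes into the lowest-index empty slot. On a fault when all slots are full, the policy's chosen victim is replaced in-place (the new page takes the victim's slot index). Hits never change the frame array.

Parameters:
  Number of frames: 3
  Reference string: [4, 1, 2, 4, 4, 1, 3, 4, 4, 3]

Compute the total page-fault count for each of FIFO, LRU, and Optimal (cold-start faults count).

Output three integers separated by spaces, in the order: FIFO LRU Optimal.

--- FIFO ---
  step 0: ref 4 -> FAULT, frames=[4,-,-] (faults so far: 1)
  step 1: ref 1 -> FAULT, frames=[4,1,-] (faults so far: 2)
  step 2: ref 2 -> FAULT, frames=[4,1,2] (faults so far: 3)
  step 3: ref 4 -> HIT, frames=[4,1,2] (faults so far: 3)
  step 4: ref 4 -> HIT, frames=[4,1,2] (faults so far: 3)
  step 5: ref 1 -> HIT, frames=[4,1,2] (faults so far: 3)
  step 6: ref 3 -> FAULT, evict 4, frames=[3,1,2] (faults so far: 4)
  step 7: ref 4 -> FAULT, evict 1, frames=[3,4,2] (faults so far: 5)
  step 8: ref 4 -> HIT, frames=[3,4,2] (faults so far: 5)
  step 9: ref 3 -> HIT, frames=[3,4,2] (faults so far: 5)
  FIFO total faults: 5
--- LRU ---
  step 0: ref 4 -> FAULT, frames=[4,-,-] (faults so far: 1)
  step 1: ref 1 -> FAULT, frames=[4,1,-] (faults so far: 2)
  step 2: ref 2 -> FAULT, frames=[4,1,2] (faults so far: 3)
  step 3: ref 4 -> HIT, frames=[4,1,2] (faults so far: 3)
  step 4: ref 4 -> HIT, frames=[4,1,2] (faults so far: 3)
  step 5: ref 1 -> HIT, frames=[4,1,2] (faults so far: 3)
  step 6: ref 3 -> FAULT, evict 2, frames=[4,1,3] (faults so far: 4)
  step 7: ref 4 -> HIT, frames=[4,1,3] (faults so far: 4)
  step 8: ref 4 -> HIT, frames=[4,1,3] (faults so far: 4)
  step 9: ref 3 -> HIT, frames=[4,1,3] (faults so far: 4)
  LRU total faults: 4
--- Optimal ---
  step 0: ref 4 -> FAULT, frames=[4,-,-] (faults so far: 1)
  step 1: ref 1 -> FAULT, frames=[4,1,-] (faults so far: 2)
  step 2: ref 2 -> FAULT, frames=[4,1,2] (faults so far: 3)
  step 3: ref 4 -> HIT, frames=[4,1,2] (faults so far: 3)
  step 4: ref 4 -> HIT, frames=[4,1,2] (faults so far: 3)
  step 5: ref 1 -> HIT, frames=[4,1,2] (faults so far: 3)
  step 6: ref 3 -> FAULT, evict 1, frames=[4,3,2] (faults so far: 4)
  step 7: ref 4 -> HIT, frames=[4,3,2] (faults so far: 4)
  step 8: ref 4 -> HIT, frames=[4,3,2] (faults so far: 4)
  step 9: ref 3 -> HIT, frames=[4,3,2] (faults so far: 4)
  Optimal total faults: 4

Answer: 5 4 4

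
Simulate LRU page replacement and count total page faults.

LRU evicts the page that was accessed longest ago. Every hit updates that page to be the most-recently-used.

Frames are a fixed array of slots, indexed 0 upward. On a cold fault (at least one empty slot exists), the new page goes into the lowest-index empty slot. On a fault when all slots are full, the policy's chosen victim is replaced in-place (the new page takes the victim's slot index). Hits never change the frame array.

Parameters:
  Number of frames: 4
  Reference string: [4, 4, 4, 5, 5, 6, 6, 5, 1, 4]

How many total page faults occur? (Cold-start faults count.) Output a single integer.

Answer: 4

Derivation:
Step 0: ref 4 → FAULT, frames=[4,-,-,-]
Step 1: ref 4 → HIT, frames=[4,-,-,-]
Step 2: ref 4 → HIT, frames=[4,-,-,-]
Step 3: ref 5 → FAULT, frames=[4,5,-,-]
Step 4: ref 5 → HIT, frames=[4,5,-,-]
Step 5: ref 6 → FAULT, frames=[4,5,6,-]
Step 6: ref 6 → HIT, frames=[4,5,6,-]
Step 7: ref 5 → HIT, frames=[4,5,6,-]
Step 8: ref 1 → FAULT, frames=[4,5,6,1]
Step 9: ref 4 → HIT, frames=[4,5,6,1]
Total faults: 4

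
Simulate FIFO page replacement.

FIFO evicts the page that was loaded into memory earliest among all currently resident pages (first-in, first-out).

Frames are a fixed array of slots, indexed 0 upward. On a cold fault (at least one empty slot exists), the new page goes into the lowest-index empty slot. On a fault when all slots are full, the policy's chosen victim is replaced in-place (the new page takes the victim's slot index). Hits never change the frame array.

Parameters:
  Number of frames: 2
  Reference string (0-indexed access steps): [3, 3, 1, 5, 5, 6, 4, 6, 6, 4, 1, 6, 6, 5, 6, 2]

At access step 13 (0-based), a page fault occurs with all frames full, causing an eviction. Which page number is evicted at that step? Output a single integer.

Step 0: ref 3 -> FAULT, frames=[3,-]
Step 1: ref 3 -> HIT, frames=[3,-]
Step 2: ref 1 -> FAULT, frames=[3,1]
Step 3: ref 5 -> FAULT, evict 3, frames=[5,1]
Step 4: ref 5 -> HIT, frames=[5,1]
Step 5: ref 6 -> FAULT, evict 1, frames=[5,6]
Step 6: ref 4 -> FAULT, evict 5, frames=[4,6]
Step 7: ref 6 -> HIT, frames=[4,6]
Step 8: ref 6 -> HIT, frames=[4,6]
Step 9: ref 4 -> HIT, frames=[4,6]
Step 10: ref 1 -> FAULT, evict 6, frames=[4,1]
Step 11: ref 6 -> FAULT, evict 4, frames=[6,1]
Step 12: ref 6 -> HIT, frames=[6,1]
Step 13: ref 5 -> FAULT, evict 1, frames=[6,5]
At step 13: evicted page 1

Answer: 1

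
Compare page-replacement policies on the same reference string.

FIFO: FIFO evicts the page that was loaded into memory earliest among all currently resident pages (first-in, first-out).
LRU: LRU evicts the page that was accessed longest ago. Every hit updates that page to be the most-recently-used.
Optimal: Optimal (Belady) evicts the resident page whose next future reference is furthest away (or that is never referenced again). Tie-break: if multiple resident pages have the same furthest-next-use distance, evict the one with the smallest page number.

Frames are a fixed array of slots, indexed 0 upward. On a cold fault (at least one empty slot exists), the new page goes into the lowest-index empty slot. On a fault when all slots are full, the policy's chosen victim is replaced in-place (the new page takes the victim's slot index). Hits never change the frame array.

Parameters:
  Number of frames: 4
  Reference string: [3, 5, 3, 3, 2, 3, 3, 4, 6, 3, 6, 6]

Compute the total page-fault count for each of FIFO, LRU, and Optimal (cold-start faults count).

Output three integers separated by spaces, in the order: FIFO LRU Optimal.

--- FIFO ---
  step 0: ref 3 -> FAULT, frames=[3,-,-,-] (faults so far: 1)
  step 1: ref 5 -> FAULT, frames=[3,5,-,-] (faults so far: 2)
  step 2: ref 3 -> HIT, frames=[3,5,-,-] (faults so far: 2)
  step 3: ref 3 -> HIT, frames=[3,5,-,-] (faults so far: 2)
  step 4: ref 2 -> FAULT, frames=[3,5,2,-] (faults so far: 3)
  step 5: ref 3 -> HIT, frames=[3,5,2,-] (faults so far: 3)
  step 6: ref 3 -> HIT, frames=[3,5,2,-] (faults so far: 3)
  step 7: ref 4 -> FAULT, frames=[3,5,2,4] (faults so far: 4)
  step 8: ref 6 -> FAULT, evict 3, frames=[6,5,2,4] (faults so far: 5)
  step 9: ref 3 -> FAULT, evict 5, frames=[6,3,2,4] (faults so far: 6)
  step 10: ref 6 -> HIT, frames=[6,3,2,4] (faults so far: 6)
  step 11: ref 6 -> HIT, frames=[6,3,2,4] (faults so far: 6)
  FIFO total faults: 6
--- LRU ---
  step 0: ref 3 -> FAULT, frames=[3,-,-,-] (faults so far: 1)
  step 1: ref 5 -> FAULT, frames=[3,5,-,-] (faults so far: 2)
  step 2: ref 3 -> HIT, frames=[3,5,-,-] (faults so far: 2)
  step 3: ref 3 -> HIT, frames=[3,5,-,-] (faults so far: 2)
  step 4: ref 2 -> FAULT, frames=[3,5,2,-] (faults so far: 3)
  step 5: ref 3 -> HIT, frames=[3,5,2,-] (faults so far: 3)
  step 6: ref 3 -> HIT, frames=[3,5,2,-] (faults so far: 3)
  step 7: ref 4 -> FAULT, frames=[3,5,2,4] (faults so far: 4)
  step 8: ref 6 -> FAULT, evict 5, frames=[3,6,2,4] (faults so far: 5)
  step 9: ref 3 -> HIT, frames=[3,6,2,4] (faults so far: 5)
  step 10: ref 6 -> HIT, frames=[3,6,2,4] (faults so far: 5)
  step 11: ref 6 -> HIT, frames=[3,6,2,4] (faults so far: 5)
  LRU total faults: 5
--- Optimal ---
  step 0: ref 3 -> FAULT, frames=[3,-,-,-] (faults so far: 1)
  step 1: ref 5 -> FAULT, frames=[3,5,-,-] (faults so far: 2)
  step 2: ref 3 -> HIT, frames=[3,5,-,-] (faults so far: 2)
  step 3: ref 3 -> HIT, frames=[3,5,-,-] (faults so far: 2)
  step 4: ref 2 -> FAULT, frames=[3,5,2,-] (faults so far: 3)
  step 5: ref 3 -> HIT, frames=[3,5,2,-] (faults so far: 3)
  step 6: ref 3 -> HIT, frames=[3,5,2,-] (faults so far: 3)
  step 7: ref 4 -> FAULT, frames=[3,5,2,4] (faults so far: 4)
  step 8: ref 6 -> FAULT, evict 2, frames=[3,5,6,4] (faults so far: 5)
  step 9: ref 3 -> HIT, frames=[3,5,6,4] (faults so far: 5)
  step 10: ref 6 -> HIT, frames=[3,5,6,4] (faults so far: 5)
  step 11: ref 6 -> HIT, frames=[3,5,6,4] (faults so far: 5)
  Optimal total faults: 5

Answer: 6 5 5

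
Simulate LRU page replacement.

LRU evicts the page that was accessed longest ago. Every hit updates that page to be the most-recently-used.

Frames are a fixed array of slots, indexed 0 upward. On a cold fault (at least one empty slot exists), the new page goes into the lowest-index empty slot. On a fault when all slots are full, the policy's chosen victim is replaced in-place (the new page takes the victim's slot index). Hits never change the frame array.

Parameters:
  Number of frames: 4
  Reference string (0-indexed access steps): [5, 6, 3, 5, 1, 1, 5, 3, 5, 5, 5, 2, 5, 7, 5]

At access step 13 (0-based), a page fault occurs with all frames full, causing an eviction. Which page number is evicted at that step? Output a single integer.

Answer: 1

Derivation:
Step 0: ref 5 -> FAULT, frames=[5,-,-,-]
Step 1: ref 6 -> FAULT, frames=[5,6,-,-]
Step 2: ref 3 -> FAULT, frames=[5,6,3,-]
Step 3: ref 5 -> HIT, frames=[5,6,3,-]
Step 4: ref 1 -> FAULT, frames=[5,6,3,1]
Step 5: ref 1 -> HIT, frames=[5,6,3,1]
Step 6: ref 5 -> HIT, frames=[5,6,3,1]
Step 7: ref 3 -> HIT, frames=[5,6,3,1]
Step 8: ref 5 -> HIT, frames=[5,6,3,1]
Step 9: ref 5 -> HIT, frames=[5,6,3,1]
Step 10: ref 5 -> HIT, frames=[5,6,3,1]
Step 11: ref 2 -> FAULT, evict 6, frames=[5,2,3,1]
Step 12: ref 5 -> HIT, frames=[5,2,3,1]
Step 13: ref 7 -> FAULT, evict 1, frames=[5,2,3,7]
At step 13: evicted page 1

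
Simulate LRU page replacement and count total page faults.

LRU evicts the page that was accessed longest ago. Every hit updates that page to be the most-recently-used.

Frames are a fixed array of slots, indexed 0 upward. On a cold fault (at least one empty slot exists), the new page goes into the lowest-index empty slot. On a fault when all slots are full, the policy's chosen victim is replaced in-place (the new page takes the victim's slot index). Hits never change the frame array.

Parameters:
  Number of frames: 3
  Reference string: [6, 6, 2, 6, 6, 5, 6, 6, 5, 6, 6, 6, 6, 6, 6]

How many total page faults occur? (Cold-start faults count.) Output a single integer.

Step 0: ref 6 → FAULT, frames=[6,-,-]
Step 1: ref 6 → HIT, frames=[6,-,-]
Step 2: ref 2 → FAULT, frames=[6,2,-]
Step 3: ref 6 → HIT, frames=[6,2,-]
Step 4: ref 6 → HIT, frames=[6,2,-]
Step 5: ref 5 → FAULT, frames=[6,2,5]
Step 6: ref 6 → HIT, frames=[6,2,5]
Step 7: ref 6 → HIT, frames=[6,2,5]
Step 8: ref 5 → HIT, frames=[6,2,5]
Step 9: ref 6 → HIT, frames=[6,2,5]
Step 10: ref 6 → HIT, frames=[6,2,5]
Step 11: ref 6 → HIT, frames=[6,2,5]
Step 12: ref 6 → HIT, frames=[6,2,5]
Step 13: ref 6 → HIT, frames=[6,2,5]
Step 14: ref 6 → HIT, frames=[6,2,5]
Total faults: 3

Answer: 3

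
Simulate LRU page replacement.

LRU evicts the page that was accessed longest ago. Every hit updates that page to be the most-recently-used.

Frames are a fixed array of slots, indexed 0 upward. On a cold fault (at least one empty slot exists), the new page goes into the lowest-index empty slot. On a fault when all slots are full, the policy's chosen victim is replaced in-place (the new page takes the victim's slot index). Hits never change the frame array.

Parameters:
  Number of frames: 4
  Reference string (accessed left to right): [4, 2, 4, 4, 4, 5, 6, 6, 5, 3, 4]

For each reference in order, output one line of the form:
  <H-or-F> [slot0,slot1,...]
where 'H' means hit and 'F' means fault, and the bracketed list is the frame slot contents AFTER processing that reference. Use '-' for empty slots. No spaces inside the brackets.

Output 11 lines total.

F [4,-,-,-]
F [4,2,-,-]
H [4,2,-,-]
H [4,2,-,-]
H [4,2,-,-]
F [4,2,5,-]
F [4,2,5,6]
H [4,2,5,6]
H [4,2,5,6]
F [4,3,5,6]
H [4,3,5,6]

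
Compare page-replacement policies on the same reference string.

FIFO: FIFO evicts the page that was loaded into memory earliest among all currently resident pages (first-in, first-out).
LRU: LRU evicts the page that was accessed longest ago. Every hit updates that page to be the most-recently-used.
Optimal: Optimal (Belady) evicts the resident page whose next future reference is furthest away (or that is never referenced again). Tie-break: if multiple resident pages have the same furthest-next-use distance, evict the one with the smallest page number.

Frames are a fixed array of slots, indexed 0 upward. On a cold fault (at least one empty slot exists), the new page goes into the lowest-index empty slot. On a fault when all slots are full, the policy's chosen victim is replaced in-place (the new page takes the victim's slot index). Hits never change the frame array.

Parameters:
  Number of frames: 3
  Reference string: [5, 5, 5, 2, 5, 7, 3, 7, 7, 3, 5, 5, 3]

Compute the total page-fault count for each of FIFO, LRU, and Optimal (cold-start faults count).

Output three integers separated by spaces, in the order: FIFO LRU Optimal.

--- FIFO ---
  step 0: ref 5 -> FAULT, frames=[5,-,-] (faults so far: 1)
  step 1: ref 5 -> HIT, frames=[5,-,-] (faults so far: 1)
  step 2: ref 5 -> HIT, frames=[5,-,-] (faults so far: 1)
  step 3: ref 2 -> FAULT, frames=[5,2,-] (faults so far: 2)
  step 4: ref 5 -> HIT, frames=[5,2,-] (faults so far: 2)
  step 5: ref 7 -> FAULT, frames=[5,2,7] (faults so far: 3)
  step 6: ref 3 -> FAULT, evict 5, frames=[3,2,7] (faults so far: 4)
  step 7: ref 7 -> HIT, frames=[3,2,7] (faults so far: 4)
  step 8: ref 7 -> HIT, frames=[3,2,7] (faults so far: 4)
  step 9: ref 3 -> HIT, frames=[3,2,7] (faults so far: 4)
  step 10: ref 5 -> FAULT, evict 2, frames=[3,5,7] (faults so far: 5)
  step 11: ref 5 -> HIT, frames=[3,5,7] (faults so far: 5)
  step 12: ref 3 -> HIT, frames=[3,5,7] (faults so far: 5)
  FIFO total faults: 5
--- LRU ---
  step 0: ref 5 -> FAULT, frames=[5,-,-] (faults so far: 1)
  step 1: ref 5 -> HIT, frames=[5,-,-] (faults so far: 1)
  step 2: ref 5 -> HIT, frames=[5,-,-] (faults so far: 1)
  step 3: ref 2 -> FAULT, frames=[5,2,-] (faults so far: 2)
  step 4: ref 5 -> HIT, frames=[5,2,-] (faults so far: 2)
  step 5: ref 7 -> FAULT, frames=[5,2,7] (faults so far: 3)
  step 6: ref 3 -> FAULT, evict 2, frames=[5,3,7] (faults so far: 4)
  step 7: ref 7 -> HIT, frames=[5,3,7] (faults so far: 4)
  step 8: ref 7 -> HIT, frames=[5,3,7] (faults so far: 4)
  step 9: ref 3 -> HIT, frames=[5,3,7] (faults so far: 4)
  step 10: ref 5 -> HIT, frames=[5,3,7] (faults so far: 4)
  step 11: ref 5 -> HIT, frames=[5,3,7] (faults so far: 4)
  step 12: ref 3 -> HIT, frames=[5,3,7] (faults so far: 4)
  LRU total faults: 4
--- Optimal ---
  step 0: ref 5 -> FAULT, frames=[5,-,-] (faults so far: 1)
  step 1: ref 5 -> HIT, frames=[5,-,-] (faults so far: 1)
  step 2: ref 5 -> HIT, frames=[5,-,-] (faults so far: 1)
  step 3: ref 2 -> FAULT, frames=[5,2,-] (faults so far: 2)
  step 4: ref 5 -> HIT, frames=[5,2,-] (faults so far: 2)
  step 5: ref 7 -> FAULT, frames=[5,2,7] (faults so far: 3)
  step 6: ref 3 -> FAULT, evict 2, frames=[5,3,7] (faults so far: 4)
  step 7: ref 7 -> HIT, frames=[5,3,7] (faults so far: 4)
  step 8: ref 7 -> HIT, frames=[5,3,7] (faults so far: 4)
  step 9: ref 3 -> HIT, frames=[5,3,7] (faults so far: 4)
  step 10: ref 5 -> HIT, frames=[5,3,7] (faults so far: 4)
  step 11: ref 5 -> HIT, frames=[5,3,7] (faults so far: 4)
  step 12: ref 3 -> HIT, frames=[5,3,7] (faults so far: 4)
  Optimal total faults: 4

Answer: 5 4 4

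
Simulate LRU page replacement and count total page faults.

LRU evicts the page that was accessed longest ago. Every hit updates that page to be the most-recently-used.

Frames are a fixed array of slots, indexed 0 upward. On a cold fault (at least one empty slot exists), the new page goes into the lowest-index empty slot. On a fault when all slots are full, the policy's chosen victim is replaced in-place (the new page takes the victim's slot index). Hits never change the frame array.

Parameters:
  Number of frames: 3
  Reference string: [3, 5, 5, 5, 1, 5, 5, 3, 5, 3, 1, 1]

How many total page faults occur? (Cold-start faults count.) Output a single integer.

Step 0: ref 3 → FAULT, frames=[3,-,-]
Step 1: ref 5 → FAULT, frames=[3,5,-]
Step 2: ref 5 → HIT, frames=[3,5,-]
Step 3: ref 5 → HIT, frames=[3,5,-]
Step 4: ref 1 → FAULT, frames=[3,5,1]
Step 5: ref 5 → HIT, frames=[3,5,1]
Step 6: ref 5 → HIT, frames=[3,5,1]
Step 7: ref 3 → HIT, frames=[3,5,1]
Step 8: ref 5 → HIT, frames=[3,5,1]
Step 9: ref 3 → HIT, frames=[3,5,1]
Step 10: ref 1 → HIT, frames=[3,5,1]
Step 11: ref 1 → HIT, frames=[3,5,1]
Total faults: 3

Answer: 3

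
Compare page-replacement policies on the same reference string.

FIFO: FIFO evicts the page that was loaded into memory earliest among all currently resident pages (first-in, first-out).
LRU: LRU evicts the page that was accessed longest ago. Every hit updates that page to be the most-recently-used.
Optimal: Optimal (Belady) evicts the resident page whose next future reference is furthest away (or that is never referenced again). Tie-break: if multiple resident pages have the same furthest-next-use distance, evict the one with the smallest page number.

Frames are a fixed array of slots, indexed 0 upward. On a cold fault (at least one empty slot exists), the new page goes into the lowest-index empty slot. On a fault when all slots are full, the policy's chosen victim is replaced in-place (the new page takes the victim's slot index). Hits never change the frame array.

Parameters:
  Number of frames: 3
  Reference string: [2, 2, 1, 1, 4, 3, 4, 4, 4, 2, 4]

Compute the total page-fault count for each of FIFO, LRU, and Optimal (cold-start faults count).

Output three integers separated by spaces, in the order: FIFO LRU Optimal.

--- FIFO ---
  step 0: ref 2 -> FAULT, frames=[2,-,-] (faults so far: 1)
  step 1: ref 2 -> HIT, frames=[2,-,-] (faults so far: 1)
  step 2: ref 1 -> FAULT, frames=[2,1,-] (faults so far: 2)
  step 3: ref 1 -> HIT, frames=[2,1,-] (faults so far: 2)
  step 4: ref 4 -> FAULT, frames=[2,1,4] (faults so far: 3)
  step 5: ref 3 -> FAULT, evict 2, frames=[3,1,4] (faults so far: 4)
  step 6: ref 4 -> HIT, frames=[3,1,4] (faults so far: 4)
  step 7: ref 4 -> HIT, frames=[3,1,4] (faults so far: 4)
  step 8: ref 4 -> HIT, frames=[3,1,4] (faults so far: 4)
  step 9: ref 2 -> FAULT, evict 1, frames=[3,2,4] (faults so far: 5)
  step 10: ref 4 -> HIT, frames=[3,2,4] (faults so far: 5)
  FIFO total faults: 5
--- LRU ---
  step 0: ref 2 -> FAULT, frames=[2,-,-] (faults so far: 1)
  step 1: ref 2 -> HIT, frames=[2,-,-] (faults so far: 1)
  step 2: ref 1 -> FAULT, frames=[2,1,-] (faults so far: 2)
  step 3: ref 1 -> HIT, frames=[2,1,-] (faults so far: 2)
  step 4: ref 4 -> FAULT, frames=[2,1,4] (faults so far: 3)
  step 5: ref 3 -> FAULT, evict 2, frames=[3,1,4] (faults so far: 4)
  step 6: ref 4 -> HIT, frames=[3,1,4] (faults so far: 4)
  step 7: ref 4 -> HIT, frames=[3,1,4] (faults so far: 4)
  step 8: ref 4 -> HIT, frames=[3,1,4] (faults so far: 4)
  step 9: ref 2 -> FAULT, evict 1, frames=[3,2,4] (faults so far: 5)
  step 10: ref 4 -> HIT, frames=[3,2,4] (faults so far: 5)
  LRU total faults: 5
--- Optimal ---
  step 0: ref 2 -> FAULT, frames=[2,-,-] (faults so far: 1)
  step 1: ref 2 -> HIT, frames=[2,-,-] (faults so far: 1)
  step 2: ref 1 -> FAULT, frames=[2,1,-] (faults so far: 2)
  step 3: ref 1 -> HIT, frames=[2,1,-] (faults so far: 2)
  step 4: ref 4 -> FAULT, frames=[2,1,4] (faults so far: 3)
  step 5: ref 3 -> FAULT, evict 1, frames=[2,3,4] (faults so far: 4)
  step 6: ref 4 -> HIT, frames=[2,3,4] (faults so far: 4)
  step 7: ref 4 -> HIT, frames=[2,3,4] (faults so far: 4)
  step 8: ref 4 -> HIT, frames=[2,3,4] (faults so far: 4)
  step 9: ref 2 -> HIT, frames=[2,3,4] (faults so far: 4)
  step 10: ref 4 -> HIT, frames=[2,3,4] (faults so far: 4)
  Optimal total faults: 4

Answer: 5 5 4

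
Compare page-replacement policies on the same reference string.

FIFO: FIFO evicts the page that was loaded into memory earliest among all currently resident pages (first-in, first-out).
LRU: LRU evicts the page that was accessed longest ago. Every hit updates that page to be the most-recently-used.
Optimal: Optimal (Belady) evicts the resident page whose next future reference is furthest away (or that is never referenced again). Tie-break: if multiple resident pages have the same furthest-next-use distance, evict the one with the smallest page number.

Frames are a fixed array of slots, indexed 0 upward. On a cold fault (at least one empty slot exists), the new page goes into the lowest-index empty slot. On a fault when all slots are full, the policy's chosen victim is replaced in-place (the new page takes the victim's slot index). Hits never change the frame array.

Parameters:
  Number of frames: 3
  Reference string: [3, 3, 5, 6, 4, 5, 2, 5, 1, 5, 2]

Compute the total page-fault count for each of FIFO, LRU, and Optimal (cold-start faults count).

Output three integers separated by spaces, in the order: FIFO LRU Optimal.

--- FIFO ---
  step 0: ref 3 -> FAULT, frames=[3,-,-] (faults so far: 1)
  step 1: ref 3 -> HIT, frames=[3,-,-] (faults so far: 1)
  step 2: ref 5 -> FAULT, frames=[3,5,-] (faults so far: 2)
  step 3: ref 6 -> FAULT, frames=[3,5,6] (faults so far: 3)
  step 4: ref 4 -> FAULT, evict 3, frames=[4,5,6] (faults so far: 4)
  step 5: ref 5 -> HIT, frames=[4,5,6] (faults so far: 4)
  step 6: ref 2 -> FAULT, evict 5, frames=[4,2,6] (faults so far: 5)
  step 7: ref 5 -> FAULT, evict 6, frames=[4,2,5] (faults so far: 6)
  step 8: ref 1 -> FAULT, evict 4, frames=[1,2,5] (faults so far: 7)
  step 9: ref 5 -> HIT, frames=[1,2,5] (faults so far: 7)
  step 10: ref 2 -> HIT, frames=[1,2,5] (faults so far: 7)
  FIFO total faults: 7
--- LRU ---
  step 0: ref 3 -> FAULT, frames=[3,-,-] (faults so far: 1)
  step 1: ref 3 -> HIT, frames=[3,-,-] (faults so far: 1)
  step 2: ref 5 -> FAULT, frames=[3,5,-] (faults so far: 2)
  step 3: ref 6 -> FAULT, frames=[3,5,6] (faults so far: 3)
  step 4: ref 4 -> FAULT, evict 3, frames=[4,5,6] (faults so far: 4)
  step 5: ref 5 -> HIT, frames=[4,5,6] (faults so far: 4)
  step 6: ref 2 -> FAULT, evict 6, frames=[4,5,2] (faults so far: 5)
  step 7: ref 5 -> HIT, frames=[4,5,2] (faults so far: 5)
  step 8: ref 1 -> FAULT, evict 4, frames=[1,5,2] (faults so far: 6)
  step 9: ref 5 -> HIT, frames=[1,5,2] (faults so far: 6)
  step 10: ref 2 -> HIT, frames=[1,5,2] (faults so far: 6)
  LRU total faults: 6
--- Optimal ---
  step 0: ref 3 -> FAULT, frames=[3,-,-] (faults so far: 1)
  step 1: ref 3 -> HIT, frames=[3,-,-] (faults so far: 1)
  step 2: ref 5 -> FAULT, frames=[3,5,-] (faults so far: 2)
  step 3: ref 6 -> FAULT, frames=[3,5,6] (faults so far: 3)
  step 4: ref 4 -> FAULT, evict 3, frames=[4,5,6] (faults so far: 4)
  step 5: ref 5 -> HIT, frames=[4,5,6] (faults so far: 4)
  step 6: ref 2 -> FAULT, evict 4, frames=[2,5,6] (faults so far: 5)
  step 7: ref 5 -> HIT, frames=[2,5,6] (faults so far: 5)
  step 8: ref 1 -> FAULT, evict 6, frames=[2,5,1] (faults so far: 6)
  step 9: ref 5 -> HIT, frames=[2,5,1] (faults so far: 6)
  step 10: ref 2 -> HIT, frames=[2,5,1] (faults so far: 6)
  Optimal total faults: 6

Answer: 7 6 6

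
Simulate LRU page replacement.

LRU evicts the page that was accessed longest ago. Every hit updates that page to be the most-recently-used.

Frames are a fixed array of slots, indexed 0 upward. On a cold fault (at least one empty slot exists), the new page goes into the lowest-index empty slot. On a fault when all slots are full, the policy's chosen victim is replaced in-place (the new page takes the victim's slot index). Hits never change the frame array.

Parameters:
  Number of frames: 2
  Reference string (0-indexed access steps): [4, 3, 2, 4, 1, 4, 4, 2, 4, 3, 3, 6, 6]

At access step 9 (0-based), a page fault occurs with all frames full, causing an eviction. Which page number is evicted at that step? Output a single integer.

Step 0: ref 4 -> FAULT, frames=[4,-]
Step 1: ref 3 -> FAULT, frames=[4,3]
Step 2: ref 2 -> FAULT, evict 4, frames=[2,3]
Step 3: ref 4 -> FAULT, evict 3, frames=[2,4]
Step 4: ref 1 -> FAULT, evict 2, frames=[1,4]
Step 5: ref 4 -> HIT, frames=[1,4]
Step 6: ref 4 -> HIT, frames=[1,4]
Step 7: ref 2 -> FAULT, evict 1, frames=[2,4]
Step 8: ref 4 -> HIT, frames=[2,4]
Step 9: ref 3 -> FAULT, evict 2, frames=[3,4]
At step 9: evicted page 2

Answer: 2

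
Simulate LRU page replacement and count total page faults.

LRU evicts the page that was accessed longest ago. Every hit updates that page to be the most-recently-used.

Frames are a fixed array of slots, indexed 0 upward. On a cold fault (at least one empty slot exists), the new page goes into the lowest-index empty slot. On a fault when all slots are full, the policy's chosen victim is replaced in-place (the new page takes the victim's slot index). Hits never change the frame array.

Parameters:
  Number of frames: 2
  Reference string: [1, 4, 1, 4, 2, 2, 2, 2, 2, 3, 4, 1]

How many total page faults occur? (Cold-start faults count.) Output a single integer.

Answer: 6

Derivation:
Step 0: ref 1 → FAULT, frames=[1,-]
Step 1: ref 4 → FAULT, frames=[1,4]
Step 2: ref 1 → HIT, frames=[1,4]
Step 3: ref 4 → HIT, frames=[1,4]
Step 4: ref 2 → FAULT (evict 1), frames=[2,4]
Step 5: ref 2 → HIT, frames=[2,4]
Step 6: ref 2 → HIT, frames=[2,4]
Step 7: ref 2 → HIT, frames=[2,4]
Step 8: ref 2 → HIT, frames=[2,4]
Step 9: ref 3 → FAULT (evict 4), frames=[2,3]
Step 10: ref 4 → FAULT (evict 2), frames=[4,3]
Step 11: ref 1 → FAULT (evict 3), frames=[4,1]
Total faults: 6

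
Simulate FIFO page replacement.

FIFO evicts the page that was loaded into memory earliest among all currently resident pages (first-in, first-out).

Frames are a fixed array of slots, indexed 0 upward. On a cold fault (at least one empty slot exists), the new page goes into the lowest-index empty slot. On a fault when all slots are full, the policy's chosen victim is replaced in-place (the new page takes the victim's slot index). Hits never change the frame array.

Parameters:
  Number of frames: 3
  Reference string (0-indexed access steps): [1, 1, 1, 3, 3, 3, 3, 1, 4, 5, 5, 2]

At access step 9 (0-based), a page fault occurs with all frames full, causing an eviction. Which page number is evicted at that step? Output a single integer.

Answer: 1

Derivation:
Step 0: ref 1 -> FAULT, frames=[1,-,-]
Step 1: ref 1 -> HIT, frames=[1,-,-]
Step 2: ref 1 -> HIT, frames=[1,-,-]
Step 3: ref 3 -> FAULT, frames=[1,3,-]
Step 4: ref 3 -> HIT, frames=[1,3,-]
Step 5: ref 3 -> HIT, frames=[1,3,-]
Step 6: ref 3 -> HIT, frames=[1,3,-]
Step 7: ref 1 -> HIT, frames=[1,3,-]
Step 8: ref 4 -> FAULT, frames=[1,3,4]
Step 9: ref 5 -> FAULT, evict 1, frames=[5,3,4]
At step 9: evicted page 1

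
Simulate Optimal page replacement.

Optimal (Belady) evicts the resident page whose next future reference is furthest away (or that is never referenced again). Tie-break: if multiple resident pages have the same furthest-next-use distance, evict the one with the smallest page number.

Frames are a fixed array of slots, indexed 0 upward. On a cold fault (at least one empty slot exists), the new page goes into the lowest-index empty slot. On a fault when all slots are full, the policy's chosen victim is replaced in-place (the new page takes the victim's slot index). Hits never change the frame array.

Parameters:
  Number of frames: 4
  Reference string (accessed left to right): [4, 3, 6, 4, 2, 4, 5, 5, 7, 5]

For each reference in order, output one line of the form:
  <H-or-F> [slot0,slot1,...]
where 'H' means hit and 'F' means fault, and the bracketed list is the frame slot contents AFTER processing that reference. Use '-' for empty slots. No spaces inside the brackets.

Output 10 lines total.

F [4,-,-,-]
F [4,3,-,-]
F [4,3,6,-]
H [4,3,6,-]
F [4,3,6,2]
H [4,3,6,2]
F [4,3,6,5]
H [4,3,6,5]
F [4,7,6,5]
H [4,7,6,5]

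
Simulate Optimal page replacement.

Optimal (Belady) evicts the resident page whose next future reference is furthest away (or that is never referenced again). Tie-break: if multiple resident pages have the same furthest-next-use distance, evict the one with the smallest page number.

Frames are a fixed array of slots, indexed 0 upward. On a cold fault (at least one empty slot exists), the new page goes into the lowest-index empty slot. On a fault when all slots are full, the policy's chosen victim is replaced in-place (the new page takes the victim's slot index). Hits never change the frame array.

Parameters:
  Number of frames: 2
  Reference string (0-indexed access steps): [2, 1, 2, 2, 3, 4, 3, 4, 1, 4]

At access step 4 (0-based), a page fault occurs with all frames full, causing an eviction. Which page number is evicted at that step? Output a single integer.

Step 0: ref 2 -> FAULT, frames=[2,-]
Step 1: ref 1 -> FAULT, frames=[2,1]
Step 2: ref 2 -> HIT, frames=[2,1]
Step 3: ref 2 -> HIT, frames=[2,1]
Step 4: ref 3 -> FAULT, evict 2, frames=[3,1]
At step 4: evicted page 2

Answer: 2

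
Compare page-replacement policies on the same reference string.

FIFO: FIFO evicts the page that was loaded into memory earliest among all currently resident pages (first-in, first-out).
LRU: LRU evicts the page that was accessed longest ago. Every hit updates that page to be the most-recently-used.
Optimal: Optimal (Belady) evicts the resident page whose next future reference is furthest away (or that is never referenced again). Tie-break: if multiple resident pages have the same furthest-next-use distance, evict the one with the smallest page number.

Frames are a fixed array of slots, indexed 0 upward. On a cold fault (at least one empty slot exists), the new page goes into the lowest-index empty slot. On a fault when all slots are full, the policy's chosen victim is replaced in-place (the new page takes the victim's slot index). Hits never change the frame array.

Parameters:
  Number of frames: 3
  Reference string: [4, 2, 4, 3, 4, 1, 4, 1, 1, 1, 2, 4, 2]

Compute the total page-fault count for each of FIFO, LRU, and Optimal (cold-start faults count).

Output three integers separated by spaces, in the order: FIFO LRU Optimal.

Answer: 6 5 4

Derivation:
--- FIFO ---
  step 0: ref 4 -> FAULT, frames=[4,-,-] (faults so far: 1)
  step 1: ref 2 -> FAULT, frames=[4,2,-] (faults so far: 2)
  step 2: ref 4 -> HIT, frames=[4,2,-] (faults so far: 2)
  step 3: ref 3 -> FAULT, frames=[4,2,3] (faults so far: 3)
  step 4: ref 4 -> HIT, frames=[4,2,3] (faults so far: 3)
  step 5: ref 1 -> FAULT, evict 4, frames=[1,2,3] (faults so far: 4)
  step 6: ref 4 -> FAULT, evict 2, frames=[1,4,3] (faults so far: 5)
  step 7: ref 1 -> HIT, frames=[1,4,3] (faults so far: 5)
  step 8: ref 1 -> HIT, frames=[1,4,3] (faults so far: 5)
  step 9: ref 1 -> HIT, frames=[1,4,3] (faults so far: 5)
  step 10: ref 2 -> FAULT, evict 3, frames=[1,4,2] (faults so far: 6)
  step 11: ref 4 -> HIT, frames=[1,4,2] (faults so far: 6)
  step 12: ref 2 -> HIT, frames=[1,4,2] (faults so far: 6)
  FIFO total faults: 6
--- LRU ---
  step 0: ref 4 -> FAULT, frames=[4,-,-] (faults so far: 1)
  step 1: ref 2 -> FAULT, frames=[4,2,-] (faults so far: 2)
  step 2: ref 4 -> HIT, frames=[4,2,-] (faults so far: 2)
  step 3: ref 3 -> FAULT, frames=[4,2,3] (faults so far: 3)
  step 4: ref 4 -> HIT, frames=[4,2,3] (faults so far: 3)
  step 5: ref 1 -> FAULT, evict 2, frames=[4,1,3] (faults so far: 4)
  step 6: ref 4 -> HIT, frames=[4,1,3] (faults so far: 4)
  step 7: ref 1 -> HIT, frames=[4,1,3] (faults so far: 4)
  step 8: ref 1 -> HIT, frames=[4,1,3] (faults so far: 4)
  step 9: ref 1 -> HIT, frames=[4,1,3] (faults so far: 4)
  step 10: ref 2 -> FAULT, evict 3, frames=[4,1,2] (faults so far: 5)
  step 11: ref 4 -> HIT, frames=[4,1,2] (faults so far: 5)
  step 12: ref 2 -> HIT, frames=[4,1,2] (faults so far: 5)
  LRU total faults: 5
--- Optimal ---
  step 0: ref 4 -> FAULT, frames=[4,-,-] (faults so far: 1)
  step 1: ref 2 -> FAULT, frames=[4,2,-] (faults so far: 2)
  step 2: ref 4 -> HIT, frames=[4,2,-] (faults so far: 2)
  step 3: ref 3 -> FAULT, frames=[4,2,3] (faults so far: 3)
  step 4: ref 4 -> HIT, frames=[4,2,3] (faults so far: 3)
  step 5: ref 1 -> FAULT, evict 3, frames=[4,2,1] (faults so far: 4)
  step 6: ref 4 -> HIT, frames=[4,2,1] (faults so far: 4)
  step 7: ref 1 -> HIT, frames=[4,2,1] (faults so far: 4)
  step 8: ref 1 -> HIT, frames=[4,2,1] (faults so far: 4)
  step 9: ref 1 -> HIT, frames=[4,2,1] (faults so far: 4)
  step 10: ref 2 -> HIT, frames=[4,2,1] (faults so far: 4)
  step 11: ref 4 -> HIT, frames=[4,2,1] (faults so far: 4)
  step 12: ref 2 -> HIT, frames=[4,2,1] (faults so far: 4)
  Optimal total faults: 4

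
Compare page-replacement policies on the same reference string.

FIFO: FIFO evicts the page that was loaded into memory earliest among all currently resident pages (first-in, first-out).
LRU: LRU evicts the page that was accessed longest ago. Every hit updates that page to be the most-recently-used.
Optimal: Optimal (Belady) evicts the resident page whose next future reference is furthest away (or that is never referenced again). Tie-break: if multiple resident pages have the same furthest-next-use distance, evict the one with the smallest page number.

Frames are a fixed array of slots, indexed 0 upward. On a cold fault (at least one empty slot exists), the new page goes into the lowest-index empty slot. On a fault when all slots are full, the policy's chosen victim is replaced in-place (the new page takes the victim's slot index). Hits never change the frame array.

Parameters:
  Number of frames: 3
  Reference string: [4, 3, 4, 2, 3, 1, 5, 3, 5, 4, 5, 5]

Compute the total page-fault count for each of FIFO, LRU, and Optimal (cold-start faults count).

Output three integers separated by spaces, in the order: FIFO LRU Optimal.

Answer: 7 6 5

Derivation:
--- FIFO ---
  step 0: ref 4 -> FAULT, frames=[4,-,-] (faults so far: 1)
  step 1: ref 3 -> FAULT, frames=[4,3,-] (faults so far: 2)
  step 2: ref 4 -> HIT, frames=[4,3,-] (faults so far: 2)
  step 3: ref 2 -> FAULT, frames=[4,3,2] (faults so far: 3)
  step 4: ref 3 -> HIT, frames=[4,3,2] (faults so far: 3)
  step 5: ref 1 -> FAULT, evict 4, frames=[1,3,2] (faults so far: 4)
  step 6: ref 5 -> FAULT, evict 3, frames=[1,5,2] (faults so far: 5)
  step 7: ref 3 -> FAULT, evict 2, frames=[1,5,3] (faults so far: 6)
  step 8: ref 5 -> HIT, frames=[1,5,3] (faults so far: 6)
  step 9: ref 4 -> FAULT, evict 1, frames=[4,5,3] (faults so far: 7)
  step 10: ref 5 -> HIT, frames=[4,5,3] (faults so far: 7)
  step 11: ref 5 -> HIT, frames=[4,5,3] (faults so far: 7)
  FIFO total faults: 7
--- LRU ---
  step 0: ref 4 -> FAULT, frames=[4,-,-] (faults so far: 1)
  step 1: ref 3 -> FAULT, frames=[4,3,-] (faults so far: 2)
  step 2: ref 4 -> HIT, frames=[4,3,-] (faults so far: 2)
  step 3: ref 2 -> FAULT, frames=[4,3,2] (faults so far: 3)
  step 4: ref 3 -> HIT, frames=[4,3,2] (faults so far: 3)
  step 5: ref 1 -> FAULT, evict 4, frames=[1,3,2] (faults so far: 4)
  step 6: ref 5 -> FAULT, evict 2, frames=[1,3,5] (faults so far: 5)
  step 7: ref 3 -> HIT, frames=[1,3,5] (faults so far: 5)
  step 8: ref 5 -> HIT, frames=[1,3,5] (faults so far: 5)
  step 9: ref 4 -> FAULT, evict 1, frames=[4,3,5] (faults so far: 6)
  step 10: ref 5 -> HIT, frames=[4,3,5] (faults so far: 6)
  step 11: ref 5 -> HIT, frames=[4,3,5] (faults so far: 6)
  LRU total faults: 6
--- Optimal ---
  step 0: ref 4 -> FAULT, frames=[4,-,-] (faults so far: 1)
  step 1: ref 3 -> FAULT, frames=[4,3,-] (faults so far: 2)
  step 2: ref 4 -> HIT, frames=[4,3,-] (faults so far: 2)
  step 3: ref 2 -> FAULT, frames=[4,3,2] (faults so far: 3)
  step 4: ref 3 -> HIT, frames=[4,3,2] (faults so far: 3)
  step 5: ref 1 -> FAULT, evict 2, frames=[4,3,1] (faults so far: 4)
  step 6: ref 5 -> FAULT, evict 1, frames=[4,3,5] (faults so far: 5)
  step 7: ref 3 -> HIT, frames=[4,3,5] (faults so far: 5)
  step 8: ref 5 -> HIT, frames=[4,3,5] (faults so far: 5)
  step 9: ref 4 -> HIT, frames=[4,3,5] (faults so far: 5)
  step 10: ref 5 -> HIT, frames=[4,3,5] (faults so far: 5)
  step 11: ref 5 -> HIT, frames=[4,3,5] (faults so far: 5)
  Optimal total faults: 5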